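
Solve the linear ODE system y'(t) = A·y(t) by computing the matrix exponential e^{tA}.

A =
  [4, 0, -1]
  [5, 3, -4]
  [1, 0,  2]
e^{tA} =
  [t*exp(3*t) + exp(3*t), 0, -t*exp(3*t)]
  [t^2*exp(3*t)/2 + 5*t*exp(3*t), exp(3*t), -t^2*exp(3*t)/2 - 4*t*exp(3*t)]
  [t*exp(3*t), 0, -t*exp(3*t) + exp(3*t)]

Strategy: write A = P · J · P⁻¹ where J is a Jordan canonical form, so e^{tA} = P · e^{tJ} · P⁻¹, and e^{tJ} can be computed block-by-block.

A has Jordan form
J =
  [3, 1, 0]
  [0, 3, 1]
  [0, 0, 3]
(up to reordering of blocks).

Per-block formulas:
  For a 3×3 Jordan block J_3(3): exp(t · J_3(3)) = e^(3t)·(I + t·N + (t^2/2)·N^2), where N is the 3×3 nilpotent shift.

After assembling e^{tJ} and conjugating by P, we get:

e^{tA} =
  [t*exp(3*t) + exp(3*t), 0, -t*exp(3*t)]
  [t^2*exp(3*t)/2 + 5*t*exp(3*t), exp(3*t), -t^2*exp(3*t)/2 - 4*t*exp(3*t)]
  [t*exp(3*t), 0, -t*exp(3*t) + exp(3*t)]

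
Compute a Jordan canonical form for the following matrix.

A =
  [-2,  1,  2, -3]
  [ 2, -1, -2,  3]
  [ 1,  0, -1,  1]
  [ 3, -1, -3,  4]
J_3(0) ⊕ J_1(0)

The characteristic polynomial is
  det(x·I − A) = x^4

Eigenvalues and multiplicities (the geometric multiplicity of λ is n − rank(A − λI), which equals the number of Jordan blocks for λ):
  λ = 0: algebraic multiplicity = 4, geometric multiplicity = 2

Determining the block sizes for each eigenvalue:
  λ = 0: with am = 4 and gm = 2, the partition is not yet determined (e.g. several partitions of 4 into 2 parts exist). Let N = A − (0)·I. Computing rank(N^1) = 2, rank(N^2) = 1, rank(N^3) = 0; the number of blocks of size ≥ j is rank(N^{j−1}) − rank(N^j), giving [2, 1, 1]. So we have 1 block(s) of size 3, 1 block(s) of size 1 → block sizes [3, 1]

Assembling the blocks gives a Jordan form
J =
  [0, 1, 0, 0]
  [0, 0, 1, 0]
  [0, 0, 0, 0]
  [0, 0, 0, 0]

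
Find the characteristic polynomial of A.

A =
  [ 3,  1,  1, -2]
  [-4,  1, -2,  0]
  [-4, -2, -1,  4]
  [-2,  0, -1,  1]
x^4 - 4*x^3 + 6*x^2 - 4*x + 1

Expanding det(x·I − A) (e.g. by cofactor expansion or by noting that A is similar to its Jordan form J, which has the same characteristic polynomial as A) gives
  χ_A(x) = x^4 - 4*x^3 + 6*x^2 - 4*x + 1
which factors as (x - 1)^4. The eigenvalues (with algebraic multiplicities) are λ = 1 with multiplicity 4.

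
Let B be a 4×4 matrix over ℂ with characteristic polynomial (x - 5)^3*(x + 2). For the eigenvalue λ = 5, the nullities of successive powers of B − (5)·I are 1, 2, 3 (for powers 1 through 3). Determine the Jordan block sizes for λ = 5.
Block sizes for λ = 5: [3]

From the dimensions of kernels of powers, the number of Jordan blocks of size at least j is d_j − d_{j−1} where d_j = dim ker(N^j) (with d_0 = 0). Computing the differences gives [1, 1, 1].
The number of blocks of size exactly k is (#blocks of size ≥ k) − (#blocks of size ≥ k + 1), so the partition is: 1 block(s) of size 3.
In nonincreasing order the block sizes are [3].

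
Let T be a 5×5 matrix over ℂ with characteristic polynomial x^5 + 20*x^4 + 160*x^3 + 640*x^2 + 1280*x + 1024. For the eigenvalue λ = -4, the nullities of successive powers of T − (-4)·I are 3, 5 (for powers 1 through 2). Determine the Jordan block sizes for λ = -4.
Block sizes for λ = -4: [2, 2, 1]

From the dimensions of kernels of powers, the number of Jordan blocks of size at least j is d_j − d_{j−1} where d_j = dim ker(N^j) (with d_0 = 0). Computing the differences gives [3, 2].
The number of blocks of size exactly k is (#blocks of size ≥ k) − (#blocks of size ≥ k + 1), so the partition is: 1 block(s) of size 1, 2 block(s) of size 2.
In nonincreasing order the block sizes are [2, 2, 1].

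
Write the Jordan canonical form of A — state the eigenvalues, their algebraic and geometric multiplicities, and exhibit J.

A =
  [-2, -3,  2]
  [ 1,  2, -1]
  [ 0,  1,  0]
J_3(0)

The characteristic polynomial is
  det(x·I − A) = x^3

Eigenvalues and multiplicities (the geometric multiplicity of λ is n − rank(A − λI), which equals the number of Jordan blocks for λ):
  λ = 0: algebraic multiplicity = 3, geometric multiplicity = 1

Determining the block sizes for each eigenvalue:
  λ = 0: one block (gm = 1), so the single block has size am = 3 → block sizes [3]

Assembling the blocks gives a Jordan form
J =
  [0, 1, 0]
  [0, 0, 1]
  [0, 0, 0]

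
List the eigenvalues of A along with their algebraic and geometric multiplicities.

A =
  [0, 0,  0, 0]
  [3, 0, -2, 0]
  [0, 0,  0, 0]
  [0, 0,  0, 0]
λ = 0: alg = 4, geom = 3

Step 1 — factor the characteristic polynomial to read off the algebraic multiplicities:
  χ_A(x) = x^4

Step 2 — compute geometric multiplicities via the rank-nullity identity g(λ) = n − rank(A − λI):
  rank(A − (0)·I) = 1, so dim ker(A − (0)·I) = n − 1 = 3

Summary:
  λ = 0: algebraic multiplicity = 4, geometric multiplicity = 3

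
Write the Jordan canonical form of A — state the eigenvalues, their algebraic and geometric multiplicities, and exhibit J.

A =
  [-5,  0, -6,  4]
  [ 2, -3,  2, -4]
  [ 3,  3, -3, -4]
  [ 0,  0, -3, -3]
J_1(-5) ⊕ J_3(-3)

The characteristic polynomial is
  det(x·I − A) = x^4 + 14*x^3 + 72*x^2 + 162*x + 135 = (x + 3)^3*(x + 5)

Eigenvalues and multiplicities (the geometric multiplicity of λ is n − rank(A − λI), which equals the number of Jordan blocks for λ):
  λ = -5: algebraic multiplicity = 1, geometric multiplicity = 1
  λ = -3: algebraic multiplicity = 3, geometric multiplicity = 1

Determining the block sizes for each eigenvalue:
  λ = -5: one block (gm = 1), so the single block has size am = 1 → block sizes [1]
  λ = -3: one block (gm = 1), so the single block has size am = 3 → block sizes [3]

Assembling the blocks gives a Jordan form
J =
  [-5,  0,  0,  0]
  [ 0, -3,  1,  0]
  [ 0,  0, -3,  1]
  [ 0,  0,  0, -3]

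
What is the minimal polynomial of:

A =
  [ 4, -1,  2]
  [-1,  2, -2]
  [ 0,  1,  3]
x^3 - 9*x^2 + 27*x - 27

The characteristic polynomial is χ_A(x) = (x - 3)^3, so the eigenvalues are known. The minimal polynomial is
  m_A(x) = Π_λ (x − λ)^{k_λ}
where k_λ is the size of the *largest* Jordan block for λ (equivalently, the smallest k with (A − λI)^k v = 0 for every generalised eigenvector v of λ).

  λ = 3: largest Jordan block has size 3, contributing (x − 3)^3

So m_A(x) = (x - 3)^3 = x^3 - 9*x^2 + 27*x - 27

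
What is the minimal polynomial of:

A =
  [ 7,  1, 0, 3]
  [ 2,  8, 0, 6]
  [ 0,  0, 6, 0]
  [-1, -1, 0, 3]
x^2 - 12*x + 36

The characteristic polynomial is χ_A(x) = (x - 6)^4, so the eigenvalues are known. The minimal polynomial is
  m_A(x) = Π_λ (x − λ)^{k_λ}
where k_λ is the size of the *largest* Jordan block for λ (equivalently, the smallest k with (A − λI)^k v = 0 for every generalised eigenvector v of λ).

  λ = 6: largest Jordan block has size 2, contributing (x − 6)^2

So m_A(x) = (x - 6)^2 = x^2 - 12*x + 36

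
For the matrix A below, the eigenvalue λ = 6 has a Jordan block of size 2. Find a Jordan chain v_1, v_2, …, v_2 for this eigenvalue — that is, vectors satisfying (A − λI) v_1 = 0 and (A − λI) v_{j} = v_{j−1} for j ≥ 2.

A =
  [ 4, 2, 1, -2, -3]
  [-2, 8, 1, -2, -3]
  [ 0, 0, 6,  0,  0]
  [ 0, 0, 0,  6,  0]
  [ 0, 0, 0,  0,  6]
A Jordan chain for λ = 6 of length 2:
v_1 = (-2, -2, 0, 0, 0)ᵀ
v_2 = (1, 0, 0, 0, 0)ᵀ

Let N = A − (6)·I. We want v_2 with N^2 v_2 = 0 but N^1 v_2 ≠ 0; then v_{j-1} := N · v_j for j = 2, …, 2.

Pick v_2 = (1, 0, 0, 0, 0)ᵀ.
Then v_1 = N · v_2 = (-2, -2, 0, 0, 0)ᵀ.

Sanity check: (A − (6)·I) v_1 = (0, 0, 0, 0, 0)ᵀ = 0. ✓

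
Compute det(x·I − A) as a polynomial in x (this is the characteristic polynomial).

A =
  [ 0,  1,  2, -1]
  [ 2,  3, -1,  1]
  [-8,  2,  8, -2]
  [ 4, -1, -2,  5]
x^4 - 16*x^3 + 96*x^2 - 256*x + 256

Expanding det(x·I − A) (e.g. by cofactor expansion or by noting that A is similar to its Jordan form J, which has the same characteristic polynomial as A) gives
  χ_A(x) = x^4 - 16*x^3 + 96*x^2 - 256*x + 256
which factors as (x - 4)^4. The eigenvalues (with algebraic multiplicities) are λ = 4 with multiplicity 4.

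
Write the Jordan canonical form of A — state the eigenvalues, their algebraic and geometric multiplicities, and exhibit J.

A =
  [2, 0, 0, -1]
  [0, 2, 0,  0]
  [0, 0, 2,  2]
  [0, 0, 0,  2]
J_2(2) ⊕ J_1(2) ⊕ J_1(2)

The characteristic polynomial is
  det(x·I − A) = x^4 - 8*x^3 + 24*x^2 - 32*x + 16 = (x - 2)^4

Eigenvalues and multiplicities (the geometric multiplicity of λ is n − rank(A − λI), which equals the number of Jordan blocks for λ):
  λ = 2: algebraic multiplicity = 4, geometric multiplicity = 3

Determining the block sizes for each eigenvalue:
  λ = 2: 3 blocks summing to 4 forces exactly one block of size 2 and the rest size 1 → block sizes [2, 1, 1]

Assembling the blocks gives a Jordan form
J =
  [2, 1, 0, 0]
  [0, 2, 0, 0]
  [0, 0, 2, 0]
  [0, 0, 0, 2]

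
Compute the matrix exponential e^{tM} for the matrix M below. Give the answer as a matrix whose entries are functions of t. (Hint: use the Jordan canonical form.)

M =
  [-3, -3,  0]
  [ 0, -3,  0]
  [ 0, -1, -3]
e^{tM} =
  [exp(-3*t), -3*t*exp(-3*t), 0]
  [0, exp(-3*t), 0]
  [0, -t*exp(-3*t), exp(-3*t)]

Strategy: write M = P · J · P⁻¹ where J is a Jordan canonical form, so e^{tM} = P · e^{tJ} · P⁻¹, and e^{tJ} can be computed block-by-block.

M has Jordan form
J =
  [-3,  1,  0]
  [ 0, -3,  0]
  [ 0,  0, -3]
(up to reordering of blocks).

Per-block formulas:
  For a 2×2 Jordan block J_2(-3): exp(t · J_2(-3)) = e^(-3t)·(I + t·N), where N is the 2×2 nilpotent shift.
  For a 1×1 block at λ = -3: exp(t · [-3]) = [e^(-3t)].

After assembling e^{tJ} and conjugating by P, we get:

e^{tM} =
  [exp(-3*t), -3*t*exp(-3*t), 0]
  [0, exp(-3*t), 0]
  [0, -t*exp(-3*t), exp(-3*t)]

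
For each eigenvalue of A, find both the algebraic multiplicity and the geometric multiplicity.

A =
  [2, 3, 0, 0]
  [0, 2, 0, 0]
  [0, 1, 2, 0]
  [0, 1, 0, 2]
λ = 2: alg = 4, geom = 3

Step 1 — factor the characteristic polynomial to read off the algebraic multiplicities:
  χ_A(x) = (x - 2)^4

Step 2 — compute geometric multiplicities via the rank-nullity identity g(λ) = n − rank(A − λI):
  rank(A − (2)·I) = 1, so dim ker(A − (2)·I) = n − 1 = 3

Summary:
  λ = 2: algebraic multiplicity = 4, geometric multiplicity = 3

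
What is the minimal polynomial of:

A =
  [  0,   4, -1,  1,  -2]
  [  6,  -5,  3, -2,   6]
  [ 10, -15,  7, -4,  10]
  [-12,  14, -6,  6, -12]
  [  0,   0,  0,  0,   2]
x^3 - 6*x^2 + 12*x - 8

The characteristic polynomial is χ_A(x) = (x - 2)^5, so the eigenvalues are known. The minimal polynomial is
  m_A(x) = Π_λ (x − λ)^{k_λ}
where k_λ is the size of the *largest* Jordan block for λ (equivalently, the smallest k with (A − λI)^k v = 0 for every generalised eigenvector v of λ).

  λ = 2: largest Jordan block has size 3, contributing (x − 2)^3

So m_A(x) = (x - 2)^3 = x^3 - 6*x^2 + 12*x - 8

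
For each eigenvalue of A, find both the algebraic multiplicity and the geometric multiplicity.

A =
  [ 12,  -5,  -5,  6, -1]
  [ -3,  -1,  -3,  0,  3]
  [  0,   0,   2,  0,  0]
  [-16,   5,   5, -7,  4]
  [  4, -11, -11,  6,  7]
λ = -1: alg = 1, geom = 1; λ = 2: alg = 2, geom = 2; λ = 5: alg = 2, geom = 1

Step 1 — factor the characteristic polynomial to read off the algebraic multiplicities:
  χ_A(x) = (x - 5)^2*(x - 2)^2*(x + 1)

Step 2 — compute geometric multiplicities via the rank-nullity identity g(λ) = n − rank(A − λI):
  rank(A − (-1)·I) = 4, so dim ker(A − (-1)·I) = n − 4 = 1
  rank(A − (2)·I) = 3, so dim ker(A − (2)·I) = n − 3 = 2
  rank(A − (5)·I) = 4, so dim ker(A − (5)·I) = n − 4 = 1

Summary:
  λ = -1: algebraic multiplicity = 1, geometric multiplicity = 1
  λ = 2: algebraic multiplicity = 2, geometric multiplicity = 2
  λ = 5: algebraic multiplicity = 2, geometric multiplicity = 1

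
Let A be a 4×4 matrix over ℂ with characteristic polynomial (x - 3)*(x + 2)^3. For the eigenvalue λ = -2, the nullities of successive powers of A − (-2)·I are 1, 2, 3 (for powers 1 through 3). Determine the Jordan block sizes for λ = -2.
Block sizes for λ = -2: [3]

From the dimensions of kernels of powers, the number of Jordan blocks of size at least j is d_j − d_{j−1} where d_j = dim ker(N^j) (with d_0 = 0). Computing the differences gives [1, 1, 1].
The number of blocks of size exactly k is (#blocks of size ≥ k) − (#blocks of size ≥ k + 1), so the partition is: 1 block(s) of size 3.
In nonincreasing order the block sizes are [3].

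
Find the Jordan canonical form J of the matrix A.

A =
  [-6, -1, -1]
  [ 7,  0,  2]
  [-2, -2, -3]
J_3(-3)

The characteristic polynomial is
  det(x·I − A) = x^3 + 9*x^2 + 27*x + 27 = (x + 3)^3

Eigenvalues and multiplicities (the geometric multiplicity of λ is n − rank(A − λI), which equals the number of Jordan blocks for λ):
  λ = -3: algebraic multiplicity = 3, geometric multiplicity = 1

Determining the block sizes for each eigenvalue:
  λ = -3: one block (gm = 1), so the single block has size am = 3 → block sizes [3]

Assembling the blocks gives a Jordan form
J =
  [-3,  1,  0]
  [ 0, -3,  1]
  [ 0,  0, -3]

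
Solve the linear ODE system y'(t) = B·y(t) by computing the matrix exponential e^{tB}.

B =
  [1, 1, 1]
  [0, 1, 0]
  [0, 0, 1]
e^{tB} =
  [exp(t), t*exp(t), t*exp(t)]
  [0, exp(t), 0]
  [0, 0, exp(t)]

Strategy: write B = P · J · P⁻¹ where J is a Jordan canonical form, so e^{tB} = P · e^{tJ} · P⁻¹, and e^{tJ} can be computed block-by-block.

B has Jordan form
J =
  [1, 1, 0]
  [0, 1, 0]
  [0, 0, 1]
(up to reordering of blocks).

Per-block formulas:
  For a 2×2 Jordan block J_2(1): exp(t · J_2(1)) = e^(1t)·(I + t·N), where N is the 2×2 nilpotent shift.
  For a 1×1 block at λ = 1: exp(t · [1]) = [e^(1t)].

After assembling e^{tJ} and conjugating by P, we get:

e^{tB} =
  [exp(t), t*exp(t), t*exp(t)]
  [0, exp(t), 0]
  [0, 0, exp(t)]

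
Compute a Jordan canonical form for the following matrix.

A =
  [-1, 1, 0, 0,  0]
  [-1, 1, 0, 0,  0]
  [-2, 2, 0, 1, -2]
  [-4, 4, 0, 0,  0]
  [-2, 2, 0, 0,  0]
J_2(0) ⊕ J_2(0) ⊕ J_1(0)

The characteristic polynomial is
  det(x·I − A) = x^5

Eigenvalues and multiplicities (the geometric multiplicity of λ is n − rank(A − λI), which equals the number of Jordan blocks for λ):
  λ = 0: algebraic multiplicity = 5, geometric multiplicity = 3

Determining the block sizes for each eigenvalue:
  λ = 0: with am = 5 and gm = 3, the partition is not yet determined (e.g. several partitions of 5 into 3 parts exist). Let N = A − (0)·I. Computing rank(N^1) = 2, rank(N^2) = 0; the number of blocks of size ≥ j is rank(N^{j−1}) − rank(N^j), giving [3, 2]. So we have 2 block(s) of size 2, 1 block(s) of size 1 → block sizes [2, 2, 1]

Assembling the blocks gives a Jordan form
J =
  [0, 1, 0, 0, 0]
  [0, 0, 0, 0, 0]
  [0, 0, 0, 1, 0]
  [0, 0, 0, 0, 0]
  [0, 0, 0, 0, 0]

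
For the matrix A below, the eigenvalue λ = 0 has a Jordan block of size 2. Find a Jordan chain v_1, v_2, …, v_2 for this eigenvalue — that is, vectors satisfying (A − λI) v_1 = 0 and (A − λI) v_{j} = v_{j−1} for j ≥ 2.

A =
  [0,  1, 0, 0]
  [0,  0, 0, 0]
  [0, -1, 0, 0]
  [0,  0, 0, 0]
A Jordan chain for λ = 0 of length 2:
v_1 = (1, 0, -1, 0)ᵀ
v_2 = (0, 1, 0, 0)ᵀ

Let N = A − (0)·I. We want v_2 with N^2 v_2 = 0 but N^1 v_2 ≠ 0; then v_{j-1} := N · v_j for j = 2, …, 2.

Pick v_2 = (0, 1, 0, 0)ᵀ.
Then v_1 = N · v_2 = (1, 0, -1, 0)ᵀ.

Sanity check: (A − (0)·I) v_1 = (0, 0, 0, 0)ᵀ = 0. ✓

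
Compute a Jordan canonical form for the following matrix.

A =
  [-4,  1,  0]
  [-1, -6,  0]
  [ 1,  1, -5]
J_2(-5) ⊕ J_1(-5)

The characteristic polynomial is
  det(x·I − A) = x^3 + 15*x^2 + 75*x + 125 = (x + 5)^3

Eigenvalues and multiplicities (the geometric multiplicity of λ is n − rank(A − λI), which equals the number of Jordan blocks for λ):
  λ = -5: algebraic multiplicity = 3, geometric multiplicity = 2

Determining the block sizes for each eigenvalue:
  λ = -5: 2 blocks summing to 3 forces exactly one block of size 2 and the rest size 1 → block sizes [2, 1]

Assembling the blocks gives a Jordan form
J =
  [-5,  1,  0]
  [ 0, -5,  0]
  [ 0,  0, -5]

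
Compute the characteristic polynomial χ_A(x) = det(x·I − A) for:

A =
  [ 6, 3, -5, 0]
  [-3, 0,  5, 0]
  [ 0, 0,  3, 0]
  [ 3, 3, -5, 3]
x^4 - 12*x^3 + 54*x^2 - 108*x + 81

Expanding det(x·I − A) (e.g. by cofactor expansion or by noting that A is similar to its Jordan form J, which has the same characteristic polynomial as A) gives
  χ_A(x) = x^4 - 12*x^3 + 54*x^2 - 108*x + 81
which factors as (x - 3)^4. The eigenvalues (with algebraic multiplicities) are λ = 3 with multiplicity 4.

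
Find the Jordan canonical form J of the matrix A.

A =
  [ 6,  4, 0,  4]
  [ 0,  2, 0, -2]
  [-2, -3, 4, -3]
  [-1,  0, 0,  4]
J_3(4) ⊕ J_1(4)

The characteristic polynomial is
  det(x·I − A) = x^4 - 16*x^3 + 96*x^2 - 256*x + 256 = (x - 4)^4

Eigenvalues and multiplicities (the geometric multiplicity of λ is n − rank(A − λI), which equals the number of Jordan blocks for λ):
  λ = 4: algebraic multiplicity = 4, geometric multiplicity = 2

Determining the block sizes for each eigenvalue:
  λ = 4: with am = 4 and gm = 2, the partition is not yet determined (e.g. several partitions of 4 into 2 parts exist). Let N = A − (4)·I. Computing rank(N^1) = 2, rank(N^2) = 1, rank(N^3) = 0; the number of blocks of size ≥ j is rank(N^{j−1}) − rank(N^j), giving [2, 1, 1]. So we have 1 block(s) of size 3, 1 block(s) of size 1 → block sizes [3, 1]

Assembling the blocks gives a Jordan form
J =
  [4, 1, 0, 0]
  [0, 4, 1, 0]
  [0, 0, 4, 0]
  [0, 0, 0, 4]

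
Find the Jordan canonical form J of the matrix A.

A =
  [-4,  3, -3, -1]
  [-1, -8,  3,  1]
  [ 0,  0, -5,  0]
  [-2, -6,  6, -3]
J_2(-5) ⊕ J_1(-5) ⊕ J_1(-5)

The characteristic polynomial is
  det(x·I − A) = x^4 + 20*x^3 + 150*x^2 + 500*x + 625 = (x + 5)^4

Eigenvalues and multiplicities (the geometric multiplicity of λ is n − rank(A − λI), which equals the number of Jordan blocks for λ):
  λ = -5: algebraic multiplicity = 4, geometric multiplicity = 3

Determining the block sizes for each eigenvalue:
  λ = -5: 3 blocks summing to 4 forces exactly one block of size 2 and the rest size 1 → block sizes [2, 1, 1]

Assembling the blocks gives a Jordan form
J =
  [-5,  1,  0,  0]
  [ 0, -5,  0,  0]
  [ 0,  0, -5,  0]
  [ 0,  0,  0, -5]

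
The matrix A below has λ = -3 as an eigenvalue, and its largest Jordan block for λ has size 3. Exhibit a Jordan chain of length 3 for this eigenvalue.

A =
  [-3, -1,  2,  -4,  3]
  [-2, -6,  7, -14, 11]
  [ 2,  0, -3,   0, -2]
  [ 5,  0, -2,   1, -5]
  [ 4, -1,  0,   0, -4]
A Jordan chain for λ = -3 of length 3:
v_1 = (-2, -6, -8, -4, -2)ᵀ
v_2 = (0, -2, 2, 5, 4)ᵀ
v_3 = (1, 0, 0, 0, 0)ᵀ

Let N = A − (-3)·I. We want v_3 with N^3 v_3 = 0 but N^2 v_3 ≠ 0; then v_{j-1} := N · v_j for j = 3, …, 2.

Pick v_3 = (1, 0, 0, 0, 0)ᵀ.
Then v_2 = N · v_3 = (0, -2, 2, 5, 4)ᵀ.
Then v_1 = N · v_2 = (-2, -6, -8, -4, -2)ᵀ.

Sanity check: (A − (-3)·I) v_1 = (0, 0, 0, 0, 0)ᵀ = 0. ✓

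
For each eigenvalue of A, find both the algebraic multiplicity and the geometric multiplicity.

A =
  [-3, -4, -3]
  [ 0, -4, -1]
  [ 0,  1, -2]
λ = -3: alg = 3, geom = 1

Step 1 — factor the characteristic polynomial to read off the algebraic multiplicities:
  χ_A(x) = (x + 3)^3

Step 2 — compute geometric multiplicities via the rank-nullity identity g(λ) = n − rank(A − λI):
  rank(A − (-3)·I) = 2, so dim ker(A − (-3)·I) = n − 2 = 1

Summary:
  λ = -3: algebraic multiplicity = 3, geometric multiplicity = 1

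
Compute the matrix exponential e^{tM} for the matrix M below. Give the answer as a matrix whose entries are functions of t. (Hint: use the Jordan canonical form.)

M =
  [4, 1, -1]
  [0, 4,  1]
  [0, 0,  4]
e^{tM} =
  [exp(4*t), t*exp(4*t), t^2*exp(4*t)/2 - t*exp(4*t)]
  [0, exp(4*t), t*exp(4*t)]
  [0, 0, exp(4*t)]

Strategy: write M = P · J · P⁻¹ where J is a Jordan canonical form, so e^{tM} = P · e^{tJ} · P⁻¹, and e^{tJ} can be computed block-by-block.

M has Jordan form
J =
  [4, 1, 0]
  [0, 4, 1]
  [0, 0, 4]
(up to reordering of blocks).

Per-block formulas:
  For a 3×3 Jordan block J_3(4): exp(t · J_3(4)) = e^(4t)·(I + t·N + (t^2/2)·N^2), where N is the 3×3 nilpotent shift.

After assembling e^{tJ} and conjugating by P, we get:

e^{tM} =
  [exp(4*t), t*exp(4*t), t^2*exp(4*t)/2 - t*exp(4*t)]
  [0, exp(4*t), t*exp(4*t)]
  [0, 0, exp(4*t)]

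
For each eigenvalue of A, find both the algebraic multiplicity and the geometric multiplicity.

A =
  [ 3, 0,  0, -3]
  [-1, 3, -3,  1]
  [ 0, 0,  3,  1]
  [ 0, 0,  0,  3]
λ = 3: alg = 4, geom = 2

Step 1 — factor the characteristic polynomial to read off the algebraic multiplicities:
  χ_A(x) = (x - 3)^4

Step 2 — compute geometric multiplicities via the rank-nullity identity g(λ) = n − rank(A − λI):
  rank(A − (3)·I) = 2, so dim ker(A − (3)·I) = n − 2 = 2

Summary:
  λ = 3: algebraic multiplicity = 4, geometric multiplicity = 2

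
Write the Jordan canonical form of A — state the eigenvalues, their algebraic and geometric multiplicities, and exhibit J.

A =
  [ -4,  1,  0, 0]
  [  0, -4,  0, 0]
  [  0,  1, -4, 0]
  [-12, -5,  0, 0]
J_2(-4) ⊕ J_1(-4) ⊕ J_1(0)

The characteristic polynomial is
  det(x·I − A) = x^4 + 12*x^3 + 48*x^2 + 64*x = x*(x + 4)^3

Eigenvalues and multiplicities (the geometric multiplicity of λ is n − rank(A − λI), which equals the number of Jordan blocks for λ):
  λ = -4: algebraic multiplicity = 3, geometric multiplicity = 2
  λ = 0: algebraic multiplicity = 1, geometric multiplicity = 1

Determining the block sizes for each eigenvalue:
  λ = -4: 2 blocks summing to 3 forces exactly one block of size 2 and the rest size 1 → block sizes [2, 1]
  λ = 0: one block (gm = 1), so the single block has size am = 1 → block sizes [1]

Assembling the blocks gives a Jordan form
J =
  [-4,  1,  0, 0]
  [ 0, -4,  0, 0]
  [ 0,  0, -4, 0]
  [ 0,  0,  0, 0]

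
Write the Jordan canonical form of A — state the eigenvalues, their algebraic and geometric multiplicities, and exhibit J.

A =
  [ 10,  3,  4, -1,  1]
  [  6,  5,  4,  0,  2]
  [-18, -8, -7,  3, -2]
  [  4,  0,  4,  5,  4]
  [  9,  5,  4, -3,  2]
J_2(3) ⊕ J_2(3) ⊕ J_1(3)

The characteristic polynomial is
  det(x·I − A) = x^5 - 15*x^4 + 90*x^3 - 270*x^2 + 405*x - 243 = (x - 3)^5

Eigenvalues and multiplicities (the geometric multiplicity of λ is n − rank(A − λI), which equals the number of Jordan blocks for λ):
  λ = 3: algebraic multiplicity = 5, geometric multiplicity = 3

Determining the block sizes for each eigenvalue:
  λ = 3: with am = 5 and gm = 3, the partition is not yet determined (e.g. several partitions of 5 into 3 parts exist). Let N = A − (3)·I. Computing rank(N^1) = 2, rank(N^2) = 0; the number of blocks of size ≥ j is rank(N^{j−1}) − rank(N^j), giving [3, 2]. So we have 2 block(s) of size 2, 1 block(s) of size 1 → block sizes [2, 2, 1]

Assembling the blocks gives a Jordan form
J =
  [3, 1, 0, 0, 0]
  [0, 3, 0, 0, 0]
  [0, 0, 3, 1, 0]
  [0, 0, 0, 3, 0]
  [0, 0, 0, 0, 3]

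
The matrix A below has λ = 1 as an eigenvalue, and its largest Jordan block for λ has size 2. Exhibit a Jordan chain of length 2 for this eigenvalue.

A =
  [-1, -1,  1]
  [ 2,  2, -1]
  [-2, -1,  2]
A Jordan chain for λ = 1 of length 2:
v_1 = (-2, 2, -2)ᵀ
v_2 = (1, 0, 0)ᵀ

Let N = A − (1)·I. We want v_2 with N^2 v_2 = 0 but N^1 v_2 ≠ 0; then v_{j-1} := N · v_j for j = 2, …, 2.

Pick v_2 = (1, 0, 0)ᵀ.
Then v_1 = N · v_2 = (-2, 2, -2)ᵀ.

Sanity check: (A − (1)·I) v_1 = (0, 0, 0)ᵀ = 0. ✓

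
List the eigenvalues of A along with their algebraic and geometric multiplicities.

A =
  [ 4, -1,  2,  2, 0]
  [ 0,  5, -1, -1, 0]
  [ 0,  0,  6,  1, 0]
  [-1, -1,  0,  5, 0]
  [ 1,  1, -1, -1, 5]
λ = 5: alg = 5, geom = 3

Step 1 — factor the characteristic polynomial to read off the algebraic multiplicities:
  χ_A(x) = (x - 5)^5

Step 2 — compute geometric multiplicities via the rank-nullity identity g(λ) = n − rank(A − λI):
  rank(A − (5)·I) = 2, so dim ker(A − (5)·I) = n − 2 = 3

Summary:
  λ = 5: algebraic multiplicity = 5, geometric multiplicity = 3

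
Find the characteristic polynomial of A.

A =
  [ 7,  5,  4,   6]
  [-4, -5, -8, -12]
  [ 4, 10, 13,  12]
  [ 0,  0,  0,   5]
x^4 - 20*x^3 + 150*x^2 - 500*x + 625

Expanding det(x·I − A) (e.g. by cofactor expansion or by noting that A is similar to its Jordan form J, which has the same characteristic polynomial as A) gives
  χ_A(x) = x^4 - 20*x^3 + 150*x^2 - 500*x + 625
which factors as (x - 5)^4. The eigenvalues (with algebraic multiplicities) are λ = 5 with multiplicity 4.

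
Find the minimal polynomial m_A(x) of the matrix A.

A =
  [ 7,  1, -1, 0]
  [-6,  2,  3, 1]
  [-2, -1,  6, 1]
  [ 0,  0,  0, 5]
x^2 - 10*x + 25

The characteristic polynomial is χ_A(x) = (x - 5)^4, so the eigenvalues are known. The minimal polynomial is
  m_A(x) = Π_λ (x − λ)^{k_λ}
where k_λ is the size of the *largest* Jordan block for λ (equivalently, the smallest k with (A − λI)^k v = 0 for every generalised eigenvector v of λ).

  λ = 5: largest Jordan block has size 2, contributing (x − 5)^2

So m_A(x) = (x - 5)^2 = x^2 - 10*x + 25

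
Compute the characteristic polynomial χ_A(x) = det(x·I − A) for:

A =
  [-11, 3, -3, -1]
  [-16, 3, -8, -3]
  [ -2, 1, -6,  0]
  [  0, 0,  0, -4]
x^4 + 18*x^3 + 121*x^2 + 360*x + 400

Expanding det(x·I − A) (e.g. by cofactor expansion or by noting that A is similar to its Jordan form J, which has the same characteristic polynomial as A) gives
  χ_A(x) = x^4 + 18*x^3 + 121*x^2 + 360*x + 400
which factors as (x + 4)^2*(x + 5)^2. The eigenvalues (with algebraic multiplicities) are λ = -5 with multiplicity 2, λ = -4 with multiplicity 2.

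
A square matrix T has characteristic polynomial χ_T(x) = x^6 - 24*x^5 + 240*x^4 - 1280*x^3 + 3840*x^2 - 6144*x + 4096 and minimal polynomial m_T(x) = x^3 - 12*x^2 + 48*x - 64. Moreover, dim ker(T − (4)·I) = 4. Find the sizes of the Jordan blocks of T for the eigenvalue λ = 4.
Block sizes for λ = 4: [3, 1, 1, 1]

Step 1 — from the characteristic polynomial, algebraic multiplicity of λ = 4 is 6. From dim ker(T − (4)·I) = 4, there are exactly 4 Jordan blocks for λ = 4.
Step 2 — from the minimal polynomial, the factor (x − 4)^3 tells us the largest block for λ = 4 has size 3.
Step 3 — with total size 6, 4 blocks, and largest block 3, the block sizes (in nonincreasing order) are [3, 1, 1, 1].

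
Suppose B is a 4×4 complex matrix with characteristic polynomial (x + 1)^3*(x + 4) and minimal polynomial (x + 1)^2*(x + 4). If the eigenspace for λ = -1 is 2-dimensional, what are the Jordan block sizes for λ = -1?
Block sizes for λ = -1: [2, 1]

Step 1 — from the characteristic polynomial, algebraic multiplicity of λ = -1 is 3. From dim ker(B − (-1)·I) = 2, there are exactly 2 Jordan blocks for λ = -1.
Step 2 — from the minimal polynomial, the factor (x + 1)^2 tells us the largest block for λ = -1 has size 2.
Step 3 — with total size 3, 2 blocks, and largest block 2, the block sizes (in nonincreasing order) are [2, 1].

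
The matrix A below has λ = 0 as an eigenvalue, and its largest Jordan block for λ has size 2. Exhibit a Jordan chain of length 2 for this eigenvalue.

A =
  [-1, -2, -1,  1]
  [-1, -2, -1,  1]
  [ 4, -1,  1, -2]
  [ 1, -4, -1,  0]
A Jordan chain for λ = 0 of length 2:
v_1 = (-3, -3, 9, 0)ᵀ
v_2 = (4, 1, 0, 3)ᵀ

Let N = A − (0)·I. We want v_2 with N^2 v_2 = 0 but N^1 v_2 ≠ 0; then v_{j-1} := N · v_j for j = 2, …, 2.

Pick v_2 = (4, 1, 0, 3)ᵀ.
Then v_1 = N · v_2 = (-3, -3, 9, 0)ᵀ.

Sanity check: (A − (0)·I) v_1 = (0, 0, 0, 0)ᵀ = 0. ✓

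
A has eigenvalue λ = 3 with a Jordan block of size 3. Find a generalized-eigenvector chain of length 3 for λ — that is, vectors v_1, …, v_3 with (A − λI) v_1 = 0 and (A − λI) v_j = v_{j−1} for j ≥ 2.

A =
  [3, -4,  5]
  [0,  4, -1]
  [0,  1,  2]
A Jordan chain for λ = 3 of length 3:
v_1 = (1, 0, 0)ᵀ
v_2 = (-4, 1, 1)ᵀ
v_3 = (0, 1, 0)ᵀ

Let N = A − (3)·I. We want v_3 with N^3 v_3 = 0 but N^2 v_3 ≠ 0; then v_{j-1} := N · v_j for j = 3, …, 2.

Pick v_3 = (0, 1, 0)ᵀ.
Then v_2 = N · v_3 = (-4, 1, 1)ᵀ.
Then v_1 = N · v_2 = (1, 0, 0)ᵀ.

Sanity check: (A − (3)·I) v_1 = (0, 0, 0)ᵀ = 0. ✓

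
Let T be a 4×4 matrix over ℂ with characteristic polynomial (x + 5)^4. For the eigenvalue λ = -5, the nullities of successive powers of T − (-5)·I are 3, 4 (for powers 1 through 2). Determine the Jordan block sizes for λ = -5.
Block sizes for λ = -5: [2, 1, 1]

From the dimensions of kernels of powers, the number of Jordan blocks of size at least j is d_j − d_{j−1} where d_j = dim ker(N^j) (with d_0 = 0). Computing the differences gives [3, 1].
The number of blocks of size exactly k is (#blocks of size ≥ k) − (#blocks of size ≥ k + 1), so the partition is: 2 block(s) of size 1, 1 block(s) of size 2.
In nonincreasing order the block sizes are [2, 1, 1].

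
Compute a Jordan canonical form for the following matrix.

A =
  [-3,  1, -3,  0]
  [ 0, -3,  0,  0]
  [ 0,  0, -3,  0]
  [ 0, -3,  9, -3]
J_2(-3) ⊕ J_1(-3) ⊕ J_1(-3)

The characteristic polynomial is
  det(x·I − A) = x^4 + 12*x^3 + 54*x^2 + 108*x + 81 = (x + 3)^4

Eigenvalues and multiplicities (the geometric multiplicity of λ is n − rank(A − λI), which equals the number of Jordan blocks for λ):
  λ = -3: algebraic multiplicity = 4, geometric multiplicity = 3

Determining the block sizes for each eigenvalue:
  λ = -3: 3 blocks summing to 4 forces exactly one block of size 2 and the rest size 1 → block sizes [2, 1, 1]

Assembling the blocks gives a Jordan form
J =
  [-3,  1,  0,  0]
  [ 0, -3,  0,  0]
  [ 0,  0, -3,  0]
  [ 0,  0,  0, -3]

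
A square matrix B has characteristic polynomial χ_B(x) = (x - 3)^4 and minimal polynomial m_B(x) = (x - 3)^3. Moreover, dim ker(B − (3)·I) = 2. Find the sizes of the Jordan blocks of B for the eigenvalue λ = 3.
Block sizes for λ = 3: [3, 1]

Step 1 — from the characteristic polynomial, algebraic multiplicity of λ = 3 is 4. From dim ker(B − (3)·I) = 2, there are exactly 2 Jordan blocks for λ = 3.
Step 2 — from the minimal polynomial, the factor (x − 3)^3 tells us the largest block for λ = 3 has size 3.
Step 3 — with total size 4, 2 blocks, and largest block 3, the block sizes (in nonincreasing order) are [3, 1].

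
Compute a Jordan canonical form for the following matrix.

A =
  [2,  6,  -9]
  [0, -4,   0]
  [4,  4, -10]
J_2(-4) ⊕ J_1(-4)

The characteristic polynomial is
  det(x·I − A) = x^3 + 12*x^2 + 48*x + 64 = (x + 4)^3

Eigenvalues and multiplicities (the geometric multiplicity of λ is n − rank(A − λI), which equals the number of Jordan blocks for λ):
  λ = -4: algebraic multiplicity = 3, geometric multiplicity = 2

Determining the block sizes for each eigenvalue:
  λ = -4: 2 blocks summing to 3 forces exactly one block of size 2 and the rest size 1 → block sizes [2, 1]

Assembling the blocks gives a Jordan form
J =
  [-4,  1,  0]
  [ 0, -4,  0]
  [ 0,  0, -4]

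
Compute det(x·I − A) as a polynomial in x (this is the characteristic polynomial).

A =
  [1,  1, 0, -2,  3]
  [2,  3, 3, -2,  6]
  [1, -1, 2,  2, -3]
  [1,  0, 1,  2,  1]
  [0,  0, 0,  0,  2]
x^5 - 10*x^4 + 40*x^3 - 80*x^2 + 80*x - 32

Expanding det(x·I − A) (e.g. by cofactor expansion or by noting that A is similar to its Jordan form J, which has the same characteristic polynomial as A) gives
  χ_A(x) = x^5 - 10*x^4 + 40*x^3 - 80*x^2 + 80*x - 32
which factors as (x - 2)^5. The eigenvalues (with algebraic multiplicities) are λ = 2 with multiplicity 5.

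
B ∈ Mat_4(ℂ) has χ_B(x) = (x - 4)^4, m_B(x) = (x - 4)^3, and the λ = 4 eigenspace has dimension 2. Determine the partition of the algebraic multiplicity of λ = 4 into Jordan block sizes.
Block sizes for λ = 4: [3, 1]

Step 1 — from the characteristic polynomial, algebraic multiplicity of λ = 4 is 4. From dim ker(B − (4)·I) = 2, there are exactly 2 Jordan blocks for λ = 4.
Step 2 — from the minimal polynomial, the factor (x − 4)^3 tells us the largest block for λ = 4 has size 3.
Step 3 — with total size 4, 2 blocks, and largest block 3, the block sizes (in nonincreasing order) are [3, 1].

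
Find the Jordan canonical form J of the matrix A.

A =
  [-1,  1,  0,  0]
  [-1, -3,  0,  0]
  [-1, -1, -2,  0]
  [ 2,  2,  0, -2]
J_2(-2) ⊕ J_1(-2) ⊕ J_1(-2)

The characteristic polynomial is
  det(x·I − A) = x^4 + 8*x^3 + 24*x^2 + 32*x + 16 = (x + 2)^4

Eigenvalues and multiplicities (the geometric multiplicity of λ is n − rank(A − λI), which equals the number of Jordan blocks for λ):
  λ = -2: algebraic multiplicity = 4, geometric multiplicity = 3

Determining the block sizes for each eigenvalue:
  λ = -2: 3 blocks summing to 4 forces exactly one block of size 2 and the rest size 1 → block sizes [2, 1, 1]

Assembling the blocks gives a Jordan form
J =
  [-2,  1,  0,  0]
  [ 0, -2,  0,  0]
  [ 0,  0, -2,  0]
  [ 0,  0,  0, -2]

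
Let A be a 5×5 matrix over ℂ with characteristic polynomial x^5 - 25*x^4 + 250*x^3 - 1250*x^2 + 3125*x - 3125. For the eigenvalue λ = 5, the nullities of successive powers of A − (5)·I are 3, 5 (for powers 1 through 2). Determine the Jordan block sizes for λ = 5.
Block sizes for λ = 5: [2, 2, 1]

From the dimensions of kernels of powers, the number of Jordan blocks of size at least j is d_j − d_{j−1} where d_j = dim ker(N^j) (with d_0 = 0). Computing the differences gives [3, 2].
The number of blocks of size exactly k is (#blocks of size ≥ k) − (#blocks of size ≥ k + 1), so the partition is: 1 block(s) of size 1, 2 block(s) of size 2.
In nonincreasing order the block sizes are [2, 2, 1].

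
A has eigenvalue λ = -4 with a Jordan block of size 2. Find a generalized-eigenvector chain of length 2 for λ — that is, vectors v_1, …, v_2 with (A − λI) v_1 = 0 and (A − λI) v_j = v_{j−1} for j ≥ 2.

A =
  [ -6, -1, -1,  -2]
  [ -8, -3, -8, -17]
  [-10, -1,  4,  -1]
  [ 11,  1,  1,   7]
A Jordan chain for λ = -4 of length 2:
v_1 = (-1, 1, -1, 1)ᵀ
v_2 = (0, 1, 0, 0)ᵀ

Let N = A − (-4)·I. We want v_2 with N^2 v_2 = 0 but N^1 v_2 ≠ 0; then v_{j-1} := N · v_j for j = 2, …, 2.

Pick v_2 = (0, 1, 0, 0)ᵀ.
Then v_1 = N · v_2 = (-1, 1, -1, 1)ᵀ.

Sanity check: (A − (-4)·I) v_1 = (0, 0, 0, 0)ᵀ = 0. ✓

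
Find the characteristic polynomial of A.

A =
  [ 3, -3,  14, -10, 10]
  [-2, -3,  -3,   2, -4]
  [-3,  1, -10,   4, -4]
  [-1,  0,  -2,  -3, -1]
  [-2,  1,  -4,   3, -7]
x^5 + 20*x^4 + 160*x^3 + 640*x^2 + 1280*x + 1024

Expanding det(x·I − A) (e.g. by cofactor expansion or by noting that A is similar to its Jordan form J, which has the same characteristic polynomial as A) gives
  χ_A(x) = x^5 + 20*x^4 + 160*x^3 + 640*x^2 + 1280*x + 1024
which factors as (x + 4)^5. The eigenvalues (with algebraic multiplicities) are λ = -4 with multiplicity 5.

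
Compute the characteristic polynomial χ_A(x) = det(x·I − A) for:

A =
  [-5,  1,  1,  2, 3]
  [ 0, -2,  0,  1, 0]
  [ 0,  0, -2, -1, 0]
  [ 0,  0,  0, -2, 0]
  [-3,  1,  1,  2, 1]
x^5 + 10*x^4 + 40*x^3 + 80*x^2 + 80*x + 32

Expanding det(x·I − A) (e.g. by cofactor expansion or by noting that A is similar to its Jordan form J, which has the same characteristic polynomial as A) gives
  χ_A(x) = x^5 + 10*x^4 + 40*x^3 + 80*x^2 + 80*x + 32
which factors as (x + 2)^5. The eigenvalues (with algebraic multiplicities) are λ = -2 with multiplicity 5.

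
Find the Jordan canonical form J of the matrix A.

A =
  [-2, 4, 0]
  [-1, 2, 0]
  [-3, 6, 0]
J_2(0) ⊕ J_1(0)

The characteristic polynomial is
  det(x·I − A) = x^3

Eigenvalues and multiplicities (the geometric multiplicity of λ is n − rank(A − λI), which equals the number of Jordan blocks for λ):
  λ = 0: algebraic multiplicity = 3, geometric multiplicity = 2

Determining the block sizes for each eigenvalue:
  λ = 0: 2 blocks summing to 3 forces exactly one block of size 2 and the rest size 1 → block sizes [2, 1]

Assembling the blocks gives a Jordan form
J =
  [0, 1, 0]
  [0, 0, 0]
  [0, 0, 0]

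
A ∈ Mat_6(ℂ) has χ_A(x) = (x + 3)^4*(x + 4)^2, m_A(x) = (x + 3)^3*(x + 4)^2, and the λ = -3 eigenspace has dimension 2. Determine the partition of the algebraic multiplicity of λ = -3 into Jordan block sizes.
Block sizes for λ = -3: [3, 1]

Step 1 — from the characteristic polynomial, algebraic multiplicity of λ = -3 is 4. From dim ker(A − (-3)·I) = 2, there are exactly 2 Jordan blocks for λ = -3.
Step 2 — from the minimal polynomial, the factor (x + 3)^3 tells us the largest block for λ = -3 has size 3.
Step 3 — with total size 4, 2 blocks, and largest block 3, the block sizes (in nonincreasing order) are [3, 1].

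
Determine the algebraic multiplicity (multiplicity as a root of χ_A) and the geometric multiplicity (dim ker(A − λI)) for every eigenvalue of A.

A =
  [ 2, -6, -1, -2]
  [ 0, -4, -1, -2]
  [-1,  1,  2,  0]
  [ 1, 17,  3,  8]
λ = 2: alg = 4, geom = 2

Step 1 — factor the characteristic polynomial to read off the algebraic multiplicities:
  χ_A(x) = (x - 2)^4

Step 2 — compute geometric multiplicities via the rank-nullity identity g(λ) = n − rank(A − λI):
  rank(A − (2)·I) = 2, so dim ker(A − (2)·I) = n − 2 = 2

Summary:
  λ = 2: algebraic multiplicity = 4, geometric multiplicity = 2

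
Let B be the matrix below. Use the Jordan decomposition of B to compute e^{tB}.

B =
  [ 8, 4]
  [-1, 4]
e^{tB} =
  [2*t*exp(6*t) + exp(6*t), 4*t*exp(6*t)]
  [-t*exp(6*t), -2*t*exp(6*t) + exp(6*t)]

Strategy: write B = P · J · P⁻¹ where J is a Jordan canonical form, so e^{tB} = P · e^{tJ} · P⁻¹, and e^{tJ} can be computed block-by-block.

B has Jordan form
J =
  [6, 1]
  [0, 6]
(up to reordering of blocks).

Per-block formulas:
  For a 2×2 Jordan block J_2(6): exp(t · J_2(6)) = e^(6t)·(I + t·N), where N is the 2×2 nilpotent shift.

After assembling e^{tJ} and conjugating by P, we get:

e^{tB} =
  [2*t*exp(6*t) + exp(6*t), 4*t*exp(6*t)]
  [-t*exp(6*t), -2*t*exp(6*t) + exp(6*t)]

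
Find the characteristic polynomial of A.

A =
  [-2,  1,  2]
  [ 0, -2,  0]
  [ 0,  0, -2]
x^3 + 6*x^2 + 12*x + 8

Expanding det(x·I − A) (e.g. by cofactor expansion or by noting that A is similar to its Jordan form J, which has the same characteristic polynomial as A) gives
  χ_A(x) = x^3 + 6*x^2 + 12*x + 8
which factors as (x + 2)^3. The eigenvalues (with algebraic multiplicities) are λ = -2 with multiplicity 3.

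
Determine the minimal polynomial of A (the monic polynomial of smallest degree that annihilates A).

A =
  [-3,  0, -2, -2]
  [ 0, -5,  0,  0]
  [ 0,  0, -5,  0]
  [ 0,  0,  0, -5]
x^2 + 8*x + 15

The characteristic polynomial is χ_A(x) = (x + 3)*(x + 5)^3, so the eigenvalues are known. The minimal polynomial is
  m_A(x) = Π_λ (x − λ)^{k_λ}
where k_λ is the size of the *largest* Jordan block for λ (equivalently, the smallest k with (A − λI)^k v = 0 for every generalised eigenvector v of λ).

  λ = -5: largest Jordan block has size 1, contributing (x + 5)
  λ = -3: largest Jordan block has size 1, contributing (x + 3)

So m_A(x) = (x + 3)*(x + 5) = x^2 + 8*x + 15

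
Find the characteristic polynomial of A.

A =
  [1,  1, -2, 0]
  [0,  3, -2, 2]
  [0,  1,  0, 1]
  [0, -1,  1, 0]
x^4 - 4*x^3 + 6*x^2 - 4*x + 1

Expanding det(x·I − A) (e.g. by cofactor expansion or by noting that A is similar to its Jordan form J, which has the same characteristic polynomial as A) gives
  χ_A(x) = x^4 - 4*x^3 + 6*x^2 - 4*x + 1
which factors as (x - 1)^4. The eigenvalues (with algebraic multiplicities) are λ = 1 with multiplicity 4.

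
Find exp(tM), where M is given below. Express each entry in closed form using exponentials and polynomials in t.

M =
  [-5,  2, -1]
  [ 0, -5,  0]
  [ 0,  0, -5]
e^{tM} =
  [exp(-5*t), 2*t*exp(-5*t), -t*exp(-5*t)]
  [0, exp(-5*t), 0]
  [0, 0, exp(-5*t)]

Strategy: write M = P · J · P⁻¹ where J is a Jordan canonical form, so e^{tM} = P · e^{tJ} · P⁻¹, and e^{tJ} can be computed block-by-block.

M has Jordan form
J =
  [-5,  1,  0]
  [ 0, -5,  0]
  [ 0,  0, -5]
(up to reordering of blocks).

Per-block formulas:
  For a 2×2 Jordan block J_2(-5): exp(t · J_2(-5)) = e^(-5t)·(I + t·N), where N is the 2×2 nilpotent shift.
  For a 1×1 block at λ = -5: exp(t · [-5]) = [e^(-5t)].

After assembling e^{tJ} and conjugating by P, we get:

e^{tM} =
  [exp(-5*t), 2*t*exp(-5*t), -t*exp(-5*t)]
  [0, exp(-5*t), 0]
  [0, 0, exp(-5*t)]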